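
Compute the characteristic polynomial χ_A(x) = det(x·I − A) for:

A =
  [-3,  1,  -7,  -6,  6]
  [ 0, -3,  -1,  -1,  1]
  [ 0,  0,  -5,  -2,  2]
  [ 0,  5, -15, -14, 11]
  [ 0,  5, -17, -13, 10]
x^5 + 15*x^4 + 90*x^3 + 270*x^2 + 405*x + 243

Expanding det(x·I − A) (e.g. by cofactor expansion or by noting that A is similar to its Jordan form J, which has the same characteristic polynomial as A) gives
  χ_A(x) = x^5 + 15*x^4 + 90*x^3 + 270*x^2 + 405*x + 243
which factors as (x + 3)^5. The eigenvalues (with algebraic multiplicities) are λ = -3 with multiplicity 5.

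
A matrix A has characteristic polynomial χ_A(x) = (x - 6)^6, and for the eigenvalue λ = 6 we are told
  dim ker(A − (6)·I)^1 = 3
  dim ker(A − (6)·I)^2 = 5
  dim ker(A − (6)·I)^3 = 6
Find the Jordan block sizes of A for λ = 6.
Block sizes for λ = 6: [3, 2, 1]

From the dimensions of kernels of powers, the number of Jordan blocks of size at least j is d_j − d_{j−1} where d_j = dim ker(N^j) (with d_0 = 0). Computing the differences gives [3, 2, 1].
The number of blocks of size exactly k is (#blocks of size ≥ k) − (#blocks of size ≥ k + 1), so the partition is: 1 block(s) of size 1, 1 block(s) of size 2, 1 block(s) of size 3.
In nonincreasing order the block sizes are [3, 2, 1].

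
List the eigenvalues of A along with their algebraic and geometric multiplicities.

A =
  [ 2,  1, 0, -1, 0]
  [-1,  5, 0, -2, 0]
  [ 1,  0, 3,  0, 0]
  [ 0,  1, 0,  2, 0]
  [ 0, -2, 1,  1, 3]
λ = 3: alg = 5, geom = 2

Step 1 — factor the characteristic polynomial to read off the algebraic multiplicities:
  χ_A(x) = (x - 3)^5

Step 2 — compute geometric multiplicities via the rank-nullity identity g(λ) = n − rank(A − λI):
  rank(A − (3)·I) = 3, so dim ker(A − (3)·I) = n − 3 = 2

Summary:
  λ = 3: algebraic multiplicity = 5, geometric multiplicity = 2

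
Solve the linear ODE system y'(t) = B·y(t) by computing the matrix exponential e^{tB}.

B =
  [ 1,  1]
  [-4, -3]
e^{tB} =
  [2*t*exp(-t) + exp(-t), t*exp(-t)]
  [-4*t*exp(-t), -2*t*exp(-t) + exp(-t)]

Strategy: write B = P · J · P⁻¹ where J is a Jordan canonical form, so e^{tB} = P · e^{tJ} · P⁻¹, and e^{tJ} can be computed block-by-block.

B has Jordan form
J =
  [-1,  1]
  [ 0, -1]
(up to reordering of blocks).

Per-block formulas:
  For a 2×2 Jordan block J_2(-1): exp(t · J_2(-1)) = e^(-1t)·(I + t·N), where N is the 2×2 nilpotent shift.

After assembling e^{tJ} and conjugating by P, we get:

e^{tB} =
  [2*t*exp(-t) + exp(-t), t*exp(-t)]
  [-4*t*exp(-t), -2*t*exp(-t) + exp(-t)]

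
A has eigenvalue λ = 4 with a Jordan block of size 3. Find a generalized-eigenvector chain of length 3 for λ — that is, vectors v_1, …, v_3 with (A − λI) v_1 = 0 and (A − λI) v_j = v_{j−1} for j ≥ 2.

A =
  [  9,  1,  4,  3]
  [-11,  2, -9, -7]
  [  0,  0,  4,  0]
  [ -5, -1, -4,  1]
A Jordan chain for λ = 4 of length 3:
v_1 = (-1, 2, 0, 1)ᵀ
v_2 = (5, -11, 0, -5)ᵀ
v_3 = (1, 0, 0, 0)ᵀ

Let N = A − (4)·I. We want v_3 with N^3 v_3 = 0 but N^2 v_3 ≠ 0; then v_{j-1} := N · v_j for j = 3, …, 2.

Pick v_3 = (1, 0, 0, 0)ᵀ.
Then v_2 = N · v_3 = (5, -11, 0, -5)ᵀ.
Then v_1 = N · v_2 = (-1, 2, 0, 1)ᵀ.

Sanity check: (A − (4)·I) v_1 = (0, 0, 0, 0)ᵀ = 0. ✓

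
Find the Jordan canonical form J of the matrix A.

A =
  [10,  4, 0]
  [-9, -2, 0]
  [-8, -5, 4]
J_3(4)

The characteristic polynomial is
  det(x·I − A) = x^3 - 12*x^2 + 48*x - 64 = (x - 4)^3

Eigenvalues and multiplicities (the geometric multiplicity of λ is n − rank(A − λI), which equals the number of Jordan blocks for λ):
  λ = 4: algebraic multiplicity = 3, geometric multiplicity = 1

Determining the block sizes for each eigenvalue:
  λ = 4: one block (gm = 1), so the single block has size am = 3 → block sizes [3]

Assembling the blocks gives a Jordan form
J =
  [4, 1, 0]
  [0, 4, 1]
  [0, 0, 4]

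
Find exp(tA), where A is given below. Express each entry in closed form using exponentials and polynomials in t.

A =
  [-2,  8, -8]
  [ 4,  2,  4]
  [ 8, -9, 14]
e^{tA} =
  [-8*t*exp(4*t) + exp(6*t), 4*t*exp(4*t) + 2*exp(6*t) - 2*exp(4*t), -8*t*exp(4*t)]
  [4*t*exp(4*t), -2*t*exp(4*t) + exp(4*t), 4*t*exp(4*t)]
  [10*t*exp(4*t) - exp(6*t) + exp(4*t), -5*t*exp(4*t) - 2*exp(6*t) + 2*exp(4*t), 10*t*exp(4*t) + exp(4*t)]

Strategy: write A = P · J · P⁻¹ where J is a Jordan canonical form, so e^{tA} = P · e^{tJ} · P⁻¹, and e^{tJ} can be computed block-by-block.

A has Jordan form
J =
  [4, 1, 0]
  [0, 4, 0]
  [0, 0, 6]
(up to reordering of blocks).

Per-block formulas:
  For a 2×2 Jordan block J_2(4): exp(t · J_2(4)) = e^(4t)·(I + t·N), where N is the 2×2 nilpotent shift.
  For a 1×1 block at λ = 6: exp(t · [6]) = [e^(6t)].

After assembling e^{tJ} and conjugating by P, we get:

e^{tA} =
  [-8*t*exp(4*t) + exp(6*t), 4*t*exp(4*t) + 2*exp(6*t) - 2*exp(4*t), -8*t*exp(4*t)]
  [4*t*exp(4*t), -2*t*exp(4*t) + exp(4*t), 4*t*exp(4*t)]
  [10*t*exp(4*t) - exp(6*t) + exp(4*t), -5*t*exp(4*t) - 2*exp(6*t) + 2*exp(4*t), 10*t*exp(4*t) + exp(4*t)]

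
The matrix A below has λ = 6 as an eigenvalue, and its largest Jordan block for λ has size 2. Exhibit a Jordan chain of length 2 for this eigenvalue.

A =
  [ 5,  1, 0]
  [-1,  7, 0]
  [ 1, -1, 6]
A Jordan chain for λ = 6 of length 2:
v_1 = (-1, -1, 1)ᵀ
v_2 = (1, 0, 0)ᵀ

Let N = A − (6)·I. We want v_2 with N^2 v_2 = 0 but N^1 v_2 ≠ 0; then v_{j-1} := N · v_j for j = 2, …, 2.

Pick v_2 = (1, 0, 0)ᵀ.
Then v_1 = N · v_2 = (-1, -1, 1)ᵀ.

Sanity check: (A − (6)·I) v_1 = (0, 0, 0)ᵀ = 0. ✓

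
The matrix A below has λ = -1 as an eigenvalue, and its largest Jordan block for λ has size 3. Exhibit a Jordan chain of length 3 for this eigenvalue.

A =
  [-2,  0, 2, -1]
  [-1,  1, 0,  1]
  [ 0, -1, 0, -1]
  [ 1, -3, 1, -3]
A Jordan chain for λ = -1 of length 3:
v_1 = (1, 1, 0, -1)ᵀ
v_2 = (0, 2, -1, -3)ᵀ
v_3 = (0, 1, 0, 0)ᵀ

Let N = A − (-1)·I. We want v_3 with N^3 v_3 = 0 but N^2 v_3 ≠ 0; then v_{j-1} := N · v_j for j = 3, …, 2.

Pick v_3 = (0, 1, 0, 0)ᵀ.
Then v_2 = N · v_3 = (0, 2, -1, -3)ᵀ.
Then v_1 = N · v_2 = (1, 1, 0, -1)ᵀ.

Sanity check: (A − (-1)·I) v_1 = (0, 0, 0, 0)ᵀ = 0. ✓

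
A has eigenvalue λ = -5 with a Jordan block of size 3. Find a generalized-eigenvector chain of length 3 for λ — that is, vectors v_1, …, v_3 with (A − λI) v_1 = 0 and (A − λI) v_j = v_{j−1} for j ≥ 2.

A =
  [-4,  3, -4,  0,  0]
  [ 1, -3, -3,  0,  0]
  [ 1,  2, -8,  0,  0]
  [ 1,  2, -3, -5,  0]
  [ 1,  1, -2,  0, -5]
A Jordan chain for λ = -5 of length 3:
v_1 = (1, 1, 1, 1, 1)ᵀ
v_2 = (3, 2, 2, 2, 1)ᵀ
v_3 = (0, 1, 0, 0, 0)ᵀ

Let N = A − (-5)·I. We want v_3 with N^3 v_3 = 0 but N^2 v_3 ≠ 0; then v_{j-1} := N · v_j for j = 3, …, 2.

Pick v_3 = (0, 1, 0, 0, 0)ᵀ.
Then v_2 = N · v_3 = (3, 2, 2, 2, 1)ᵀ.
Then v_1 = N · v_2 = (1, 1, 1, 1, 1)ᵀ.

Sanity check: (A − (-5)·I) v_1 = (0, 0, 0, 0, 0)ᵀ = 0. ✓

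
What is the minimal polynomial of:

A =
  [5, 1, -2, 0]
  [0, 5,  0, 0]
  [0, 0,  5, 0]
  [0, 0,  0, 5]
x^2 - 10*x + 25

The characteristic polynomial is χ_A(x) = (x - 5)^4, so the eigenvalues are known. The minimal polynomial is
  m_A(x) = Π_λ (x − λ)^{k_λ}
where k_λ is the size of the *largest* Jordan block for λ (equivalently, the smallest k with (A − λI)^k v = 0 for every generalised eigenvector v of λ).

  λ = 5: largest Jordan block has size 2, contributing (x − 5)^2

So m_A(x) = (x - 5)^2 = x^2 - 10*x + 25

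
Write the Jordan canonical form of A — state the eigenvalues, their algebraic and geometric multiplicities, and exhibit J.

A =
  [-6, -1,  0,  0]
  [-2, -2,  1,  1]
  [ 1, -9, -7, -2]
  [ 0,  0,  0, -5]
J_3(-5) ⊕ J_1(-5)

The characteristic polynomial is
  det(x·I − A) = x^4 + 20*x^3 + 150*x^2 + 500*x + 625 = (x + 5)^4

Eigenvalues and multiplicities (the geometric multiplicity of λ is n − rank(A − λI), which equals the number of Jordan blocks for λ):
  λ = -5: algebraic multiplicity = 4, geometric multiplicity = 2

Determining the block sizes for each eigenvalue:
  λ = -5: with am = 4 and gm = 2, the partition is not yet determined (e.g. several partitions of 4 into 2 parts exist). Let N = A − (-5)·I. Computing rank(N^1) = 2, rank(N^2) = 1, rank(N^3) = 0; the number of blocks of size ≥ j is rank(N^{j−1}) − rank(N^j), giving [2, 1, 1]. So we have 1 block(s) of size 3, 1 block(s) of size 1 → block sizes [3, 1]

Assembling the blocks gives a Jordan form
J =
  [-5,  1,  0,  0]
  [ 0, -5,  1,  0]
  [ 0,  0, -5,  0]
  [ 0,  0,  0, -5]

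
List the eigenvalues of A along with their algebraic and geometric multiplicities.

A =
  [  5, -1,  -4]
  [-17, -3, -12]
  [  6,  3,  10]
λ = 4: alg = 3, geom = 1

Step 1 — factor the characteristic polynomial to read off the algebraic multiplicities:
  χ_A(x) = (x - 4)^3

Step 2 — compute geometric multiplicities via the rank-nullity identity g(λ) = n − rank(A − λI):
  rank(A − (4)·I) = 2, so dim ker(A − (4)·I) = n − 2 = 1

Summary:
  λ = 4: algebraic multiplicity = 3, geometric multiplicity = 1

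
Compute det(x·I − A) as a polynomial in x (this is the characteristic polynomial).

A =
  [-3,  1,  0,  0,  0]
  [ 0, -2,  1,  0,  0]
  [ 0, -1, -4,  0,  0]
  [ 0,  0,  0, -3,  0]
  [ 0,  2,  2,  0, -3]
x^5 + 15*x^4 + 90*x^3 + 270*x^2 + 405*x + 243

Expanding det(x·I − A) (e.g. by cofactor expansion or by noting that A is similar to its Jordan form J, which has the same characteristic polynomial as A) gives
  χ_A(x) = x^5 + 15*x^4 + 90*x^3 + 270*x^2 + 405*x + 243
which factors as (x + 3)^5. The eigenvalues (with algebraic multiplicities) are λ = -3 with multiplicity 5.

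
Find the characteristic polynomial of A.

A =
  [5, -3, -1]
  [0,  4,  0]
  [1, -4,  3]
x^3 - 12*x^2 + 48*x - 64

Expanding det(x·I − A) (e.g. by cofactor expansion or by noting that A is similar to its Jordan form J, which has the same characteristic polynomial as A) gives
  χ_A(x) = x^3 - 12*x^2 + 48*x - 64
which factors as (x - 4)^3. The eigenvalues (with algebraic multiplicities) are λ = 4 with multiplicity 3.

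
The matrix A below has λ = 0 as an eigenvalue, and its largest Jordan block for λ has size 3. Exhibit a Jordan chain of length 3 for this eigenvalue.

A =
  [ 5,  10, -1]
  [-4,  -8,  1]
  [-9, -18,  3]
A Jordan chain for λ = 0 of length 3:
v_1 = (-6, 3, 0)ᵀ
v_2 = (5, -4, -9)ᵀ
v_3 = (1, 0, 0)ᵀ

Let N = A − (0)·I. We want v_3 with N^3 v_3 = 0 but N^2 v_3 ≠ 0; then v_{j-1} := N · v_j for j = 3, …, 2.

Pick v_3 = (1, 0, 0)ᵀ.
Then v_2 = N · v_3 = (5, -4, -9)ᵀ.
Then v_1 = N · v_2 = (-6, 3, 0)ᵀ.

Sanity check: (A − (0)·I) v_1 = (0, 0, 0)ᵀ = 0. ✓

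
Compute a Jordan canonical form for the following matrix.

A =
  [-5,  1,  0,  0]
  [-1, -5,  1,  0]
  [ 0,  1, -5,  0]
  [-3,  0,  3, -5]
J_3(-5) ⊕ J_1(-5)

The characteristic polynomial is
  det(x·I − A) = x^4 + 20*x^3 + 150*x^2 + 500*x + 625 = (x + 5)^4

Eigenvalues and multiplicities (the geometric multiplicity of λ is n − rank(A − λI), which equals the number of Jordan blocks for λ):
  λ = -5: algebraic multiplicity = 4, geometric multiplicity = 2

Determining the block sizes for each eigenvalue:
  λ = -5: with am = 4 and gm = 2, the partition is not yet determined (e.g. several partitions of 4 into 2 parts exist). Let N = A − (-5)·I. Computing rank(N^1) = 2, rank(N^2) = 1, rank(N^3) = 0; the number of blocks of size ≥ j is rank(N^{j−1}) − rank(N^j), giving [2, 1, 1]. So we have 1 block(s) of size 3, 1 block(s) of size 1 → block sizes [3, 1]

Assembling the blocks gives a Jordan form
J =
  [-5,  1,  0,  0]
  [ 0, -5,  1,  0]
  [ 0,  0, -5,  0]
  [ 0,  0,  0, -5]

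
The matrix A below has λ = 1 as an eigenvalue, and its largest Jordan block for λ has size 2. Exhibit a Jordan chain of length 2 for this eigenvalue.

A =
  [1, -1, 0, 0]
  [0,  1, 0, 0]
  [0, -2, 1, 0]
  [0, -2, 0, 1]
A Jordan chain for λ = 1 of length 2:
v_1 = (-1, 0, -2, -2)ᵀ
v_2 = (0, 1, 0, 0)ᵀ

Let N = A − (1)·I. We want v_2 with N^2 v_2 = 0 but N^1 v_2 ≠ 0; then v_{j-1} := N · v_j for j = 2, …, 2.

Pick v_2 = (0, 1, 0, 0)ᵀ.
Then v_1 = N · v_2 = (-1, 0, -2, -2)ᵀ.

Sanity check: (A − (1)·I) v_1 = (0, 0, 0, 0)ᵀ = 0. ✓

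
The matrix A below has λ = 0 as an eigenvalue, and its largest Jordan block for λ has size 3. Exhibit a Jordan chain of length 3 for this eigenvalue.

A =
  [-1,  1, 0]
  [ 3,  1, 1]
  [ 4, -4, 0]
A Jordan chain for λ = 0 of length 3:
v_1 = (4, 4, -16)ᵀ
v_2 = (-1, 3, 4)ᵀ
v_3 = (1, 0, 0)ᵀ

Let N = A − (0)·I. We want v_3 with N^3 v_3 = 0 but N^2 v_3 ≠ 0; then v_{j-1} := N · v_j for j = 3, …, 2.

Pick v_3 = (1, 0, 0)ᵀ.
Then v_2 = N · v_3 = (-1, 3, 4)ᵀ.
Then v_1 = N · v_2 = (4, 4, -16)ᵀ.

Sanity check: (A − (0)·I) v_1 = (0, 0, 0)ᵀ = 0. ✓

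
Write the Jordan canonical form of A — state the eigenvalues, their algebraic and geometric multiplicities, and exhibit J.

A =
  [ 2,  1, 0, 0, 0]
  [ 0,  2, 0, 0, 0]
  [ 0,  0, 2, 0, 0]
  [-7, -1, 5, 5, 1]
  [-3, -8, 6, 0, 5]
J_2(2) ⊕ J_1(2) ⊕ J_2(5)

The characteristic polynomial is
  det(x·I − A) = x^5 - 16*x^4 + 97*x^3 - 278*x^2 + 380*x - 200 = (x - 5)^2*(x - 2)^3

Eigenvalues and multiplicities (the geometric multiplicity of λ is n − rank(A − λI), which equals the number of Jordan blocks for λ):
  λ = 2: algebraic multiplicity = 3, geometric multiplicity = 2
  λ = 5: algebraic multiplicity = 2, geometric multiplicity = 1

Determining the block sizes for each eigenvalue:
  λ = 2: 2 blocks summing to 3 forces exactly one block of size 2 and the rest size 1 → block sizes [2, 1]
  λ = 5: one block (gm = 1), so the single block has size am = 2 → block sizes [2]

Assembling the blocks gives a Jordan form
J =
  [2, 1, 0, 0, 0]
  [0, 2, 0, 0, 0]
  [0, 0, 2, 0, 0]
  [0, 0, 0, 5, 1]
  [0, 0, 0, 0, 5]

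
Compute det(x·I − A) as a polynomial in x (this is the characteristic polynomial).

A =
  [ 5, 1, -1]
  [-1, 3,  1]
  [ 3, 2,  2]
x^3 - 10*x^2 + 33*x - 36

Expanding det(x·I − A) (e.g. by cofactor expansion or by noting that A is similar to its Jordan form J, which has the same characteristic polynomial as A) gives
  χ_A(x) = x^3 - 10*x^2 + 33*x - 36
which factors as (x - 4)*(x - 3)^2. The eigenvalues (with algebraic multiplicities) are λ = 3 with multiplicity 2, λ = 4 with multiplicity 1.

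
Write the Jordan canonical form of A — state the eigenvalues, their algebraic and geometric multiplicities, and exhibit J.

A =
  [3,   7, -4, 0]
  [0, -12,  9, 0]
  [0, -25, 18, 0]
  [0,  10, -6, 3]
J_3(3) ⊕ J_1(3)

The characteristic polynomial is
  det(x·I − A) = x^4 - 12*x^3 + 54*x^2 - 108*x + 81 = (x - 3)^4

Eigenvalues and multiplicities (the geometric multiplicity of λ is n − rank(A − λI), which equals the number of Jordan blocks for λ):
  λ = 3: algebraic multiplicity = 4, geometric multiplicity = 2

Determining the block sizes for each eigenvalue:
  λ = 3: with am = 4 and gm = 2, the partition is not yet determined (e.g. several partitions of 4 into 2 parts exist). Let N = A − (3)·I. Computing rank(N^1) = 2, rank(N^2) = 1, rank(N^3) = 0; the number of blocks of size ≥ j is rank(N^{j−1}) − rank(N^j), giving [2, 1, 1]. So we have 1 block(s) of size 3, 1 block(s) of size 1 → block sizes [3, 1]

Assembling the blocks gives a Jordan form
J =
  [3, 1, 0, 0]
  [0, 3, 1, 0]
  [0, 0, 3, 0]
  [0, 0, 0, 3]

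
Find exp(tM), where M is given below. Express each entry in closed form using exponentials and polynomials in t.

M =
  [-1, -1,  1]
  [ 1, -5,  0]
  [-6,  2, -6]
e^{tM} =
  [t^2*exp(-4*t) + 3*t*exp(-4*t) + exp(-4*t), -t*exp(-4*t), t^2*exp(-4*t)/2 + t*exp(-4*t)]
  [t^2*exp(-4*t) + t*exp(-4*t), -t*exp(-4*t) + exp(-4*t), t^2*exp(-4*t)/2]
  [-2*t^2*exp(-4*t) - 6*t*exp(-4*t), 2*t*exp(-4*t), -t^2*exp(-4*t) - 2*t*exp(-4*t) + exp(-4*t)]

Strategy: write M = P · J · P⁻¹ where J is a Jordan canonical form, so e^{tM} = P · e^{tJ} · P⁻¹, and e^{tJ} can be computed block-by-block.

M has Jordan form
J =
  [-4,  1,  0]
  [ 0, -4,  1]
  [ 0,  0, -4]
(up to reordering of blocks).

Per-block formulas:
  For a 3×3 Jordan block J_3(-4): exp(t · J_3(-4)) = e^(-4t)·(I + t·N + (t^2/2)·N^2), where N is the 3×3 nilpotent shift.

After assembling e^{tJ} and conjugating by P, we get:

e^{tM} =
  [t^2*exp(-4*t) + 3*t*exp(-4*t) + exp(-4*t), -t*exp(-4*t), t^2*exp(-4*t)/2 + t*exp(-4*t)]
  [t^2*exp(-4*t) + t*exp(-4*t), -t*exp(-4*t) + exp(-4*t), t^2*exp(-4*t)/2]
  [-2*t^2*exp(-4*t) - 6*t*exp(-4*t), 2*t*exp(-4*t), -t^2*exp(-4*t) - 2*t*exp(-4*t) + exp(-4*t)]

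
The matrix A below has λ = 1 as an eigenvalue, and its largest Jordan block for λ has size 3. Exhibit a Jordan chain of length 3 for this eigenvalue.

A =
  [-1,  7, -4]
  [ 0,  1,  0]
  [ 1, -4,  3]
A Jordan chain for λ = 1 of length 3:
v_1 = (2, 0, -1)ᵀ
v_2 = (7, 0, -4)ᵀ
v_3 = (0, 1, 0)ᵀ

Let N = A − (1)·I. We want v_3 with N^3 v_3 = 0 but N^2 v_3 ≠ 0; then v_{j-1} := N · v_j for j = 3, …, 2.

Pick v_3 = (0, 1, 0)ᵀ.
Then v_2 = N · v_3 = (7, 0, -4)ᵀ.
Then v_1 = N · v_2 = (2, 0, -1)ᵀ.

Sanity check: (A − (1)·I) v_1 = (0, 0, 0)ᵀ = 0. ✓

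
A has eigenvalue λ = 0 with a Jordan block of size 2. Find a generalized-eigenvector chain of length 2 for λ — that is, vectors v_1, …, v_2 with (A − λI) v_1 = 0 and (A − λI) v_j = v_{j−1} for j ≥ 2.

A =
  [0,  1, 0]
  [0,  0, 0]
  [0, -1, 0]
A Jordan chain for λ = 0 of length 2:
v_1 = (1, 0, -1)ᵀ
v_2 = (0, 1, 0)ᵀ

Let N = A − (0)·I. We want v_2 with N^2 v_2 = 0 but N^1 v_2 ≠ 0; then v_{j-1} := N · v_j for j = 2, …, 2.

Pick v_2 = (0, 1, 0)ᵀ.
Then v_1 = N · v_2 = (1, 0, -1)ᵀ.

Sanity check: (A − (0)·I) v_1 = (0, 0, 0)ᵀ = 0. ✓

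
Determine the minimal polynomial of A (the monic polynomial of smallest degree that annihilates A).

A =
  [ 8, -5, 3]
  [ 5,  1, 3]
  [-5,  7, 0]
x^3 - 9*x^2 + 27*x - 27

The characteristic polynomial is χ_A(x) = (x - 3)^3, so the eigenvalues are known. The minimal polynomial is
  m_A(x) = Π_λ (x − λ)^{k_λ}
where k_λ is the size of the *largest* Jordan block for λ (equivalently, the smallest k with (A − λI)^k v = 0 for every generalised eigenvector v of λ).

  λ = 3: largest Jordan block has size 3, contributing (x − 3)^3

So m_A(x) = (x - 3)^3 = x^3 - 9*x^2 + 27*x - 27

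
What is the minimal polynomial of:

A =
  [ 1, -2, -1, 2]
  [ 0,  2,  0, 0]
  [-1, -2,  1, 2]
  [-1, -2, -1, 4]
x^2 - 4*x + 4

The characteristic polynomial is χ_A(x) = (x - 2)^4, so the eigenvalues are known. The minimal polynomial is
  m_A(x) = Π_λ (x − λ)^{k_λ}
where k_λ is the size of the *largest* Jordan block for λ (equivalently, the smallest k with (A − λI)^k v = 0 for every generalised eigenvector v of λ).

  λ = 2: largest Jordan block has size 2, contributing (x − 2)^2

So m_A(x) = (x - 2)^2 = x^2 - 4*x + 4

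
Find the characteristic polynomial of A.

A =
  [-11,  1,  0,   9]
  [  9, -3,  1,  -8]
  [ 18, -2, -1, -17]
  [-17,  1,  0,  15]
x^4 - 24*x^2 - 64*x - 48

Expanding det(x·I − A) (e.g. by cofactor expansion or by noting that A is similar to its Jordan form J, which has the same characteristic polynomial as A) gives
  χ_A(x) = x^4 - 24*x^2 - 64*x - 48
which factors as (x - 6)*(x + 2)^3. The eigenvalues (with algebraic multiplicities) are λ = -2 with multiplicity 3, λ = 6 with multiplicity 1.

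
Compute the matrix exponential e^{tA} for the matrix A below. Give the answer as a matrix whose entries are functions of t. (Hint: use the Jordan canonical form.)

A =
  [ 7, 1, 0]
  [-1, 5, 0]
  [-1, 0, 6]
e^{tA} =
  [t*exp(6*t) + exp(6*t), t*exp(6*t), 0]
  [-t*exp(6*t), -t*exp(6*t) + exp(6*t), 0]
  [-t^2*exp(6*t)/2 - t*exp(6*t), -t^2*exp(6*t)/2, exp(6*t)]

Strategy: write A = P · J · P⁻¹ where J is a Jordan canonical form, so e^{tA} = P · e^{tJ} · P⁻¹, and e^{tJ} can be computed block-by-block.

A has Jordan form
J =
  [6, 1, 0]
  [0, 6, 1]
  [0, 0, 6]
(up to reordering of blocks).

Per-block formulas:
  For a 3×3 Jordan block J_3(6): exp(t · J_3(6)) = e^(6t)·(I + t·N + (t^2/2)·N^2), where N is the 3×3 nilpotent shift.

After assembling e^{tJ} and conjugating by P, we get:

e^{tA} =
  [t*exp(6*t) + exp(6*t), t*exp(6*t), 0]
  [-t*exp(6*t), -t*exp(6*t) + exp(6*t), 0]
  [-t^2*exp(6*t)/2 - t*exp(6*t), -t^2*exp(6*t)/2, exp(6*t)]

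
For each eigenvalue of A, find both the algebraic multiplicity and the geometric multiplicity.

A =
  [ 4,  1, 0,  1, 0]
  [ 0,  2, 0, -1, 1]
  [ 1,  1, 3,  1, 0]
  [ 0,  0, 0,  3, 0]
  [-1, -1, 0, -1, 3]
λ = 3: alg = 5, geom = 3

Step 1 — factor the characteristic polynomial to read off the algebraic multiplicities:
  χ_A(x) = (x - 3)^5

Step 2 — compute geometric multiplicities via the rank-nullity identity g(λ) = n − rank(A − λI):
  rank(A − (3)·I) = 2, so dim ker(A − (3)·I) = n − 2 = 3

Summary:
  λ = 3: algebraic multiplicity = 5, geometric multiplicity = 3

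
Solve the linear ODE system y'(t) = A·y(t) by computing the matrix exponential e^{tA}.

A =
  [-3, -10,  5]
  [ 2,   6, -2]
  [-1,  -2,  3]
e^{tA} =
  [-5*t*exp(2*t) + exp(2*t), -10*t*exp(2*t), 5*t*exp(2*t)]
  [2*t*exp(2*t), 4*t*exp(2*t) + exp(2*t), -2*t*exp(2*t)]
  [-t*exp(2*t), -2*t*exp(2*t), t*exp(2*t) + exp(2*t)]

Strategy: write A = P · J · P⁻¹ where J is a Jordan canonical form, so e^{tA} = P · e^{tJ} · P⁻¹, and e^{tJ} can be computed block-by-block.

A has Jordan form
J =
  [2, 1, 0]
  [0, 2, 0]
  [0, 0, 2]
(up to reordering of blocks).

Per-block formulas:
  For a 2×2 Jordan block J_2(2): exp(t · J_2(2)) = e^(2t)·(I + t·N), where N is the 2×2 nilpotent shift.
  For a 1×1 block at λ = 2: exp(t · [2]) = [e^(2t)].

After assembling e^{tJ} and conjugating by P, we get:

e^{tA} =
  [-5*t*exp(2*t) + exp(2*t), -10*t*exp(2*t), 5*t*exp(2*t)]
  [2*t*exp(2*t), 4*t*exp(2*t) + exp(2*t), -2*t*exp(2*t)]
  [-t*exp(2*t), -2*t*exp(2*t), t*exp(2*t) + exp(2*t)]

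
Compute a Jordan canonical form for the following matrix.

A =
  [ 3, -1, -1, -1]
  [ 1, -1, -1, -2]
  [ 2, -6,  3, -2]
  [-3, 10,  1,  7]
J_3(3) ⊕ J_1(3)

The characteristic polynomial is
  det(x·I − A) = x^4 - 12*x^3 + 54*x^2 - 108*x + 81 = (x - 3)^4

Eigenvalues and multiplicities (the geometric multiplicity of λ is n − rank(A − λI), which equals the number of Jordan blocks for λ):
  λ = 3: algebraic multiplicity = 4, geometric multiplicity = 2

Determining the block sizes for each eigenvalue:
  λ = 3: with am = 4 and gm = 2, the partition is not yet determined (e.g. several partitions of 4 into 2 parts exist). Let N = A − (3)·I. Computing rank(N^1) = 2, rank(N^2) = 1, rank(N^3) = 0; the number of blocks of size ≥ j is rank(N^{j−1}) − rank(N^j), giving [2, 1, 1]. So we have 1 block(s) of size 3, 1 block(s) of size 1 → block sizes [3, 1]

Assembling the blocks gives a Jordan form
J =
  [3, 1, 0, 0]
  [0, 3, 1, 0]
  [0, 0, 3, 0]
  [0, 0, 0, 3]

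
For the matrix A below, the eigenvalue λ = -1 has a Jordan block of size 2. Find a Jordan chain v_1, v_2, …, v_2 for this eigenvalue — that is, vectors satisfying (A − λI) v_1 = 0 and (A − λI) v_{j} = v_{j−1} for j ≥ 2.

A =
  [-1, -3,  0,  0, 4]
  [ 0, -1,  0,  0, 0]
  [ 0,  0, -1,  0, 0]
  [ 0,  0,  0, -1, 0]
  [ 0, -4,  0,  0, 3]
A Jordan chain for λ = -1 of length 2:
v_1 = (1, 0, 0, 0, 0)ᵀ
v_2 = (0, 1, 0, 0, 1)ᵀ

Let N = A − (-1)·I. We want v_2 with N^2 v_2 = 0 but N^1 v_2 ≠ 0; then v_{j-1} := N · v_j for j = 2, …, 2.

Pick v_2 = (0, 1, 0, 0, 1)ᵀ.
Then v_1 = N · v_2 = (1, 0, 0, 0, 0)ᵀ.

Sanity check: (A − (-1)·I) v_1 = (0, 0, 0, 0, 0)ᵀ = 0. ✓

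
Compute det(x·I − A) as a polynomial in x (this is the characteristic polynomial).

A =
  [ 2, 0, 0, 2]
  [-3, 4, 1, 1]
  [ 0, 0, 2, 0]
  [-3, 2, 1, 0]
x^4 - 8*x^3 + 24*x^2 - 32*x + 16

Expanding det(x·I − A) (e.g. by cofactor expansion or by noting that A is similar to its Jordan form J, which has the same characteristic polynomial as A) gives
  χ_A(x) = x^4 - 8*x^3 + 24*x^2 - 32*x + 16
which factors as (x - 2)^4. The eigenvalues (with algebraic multiplicities) are λ = 2 with multiplicity 4.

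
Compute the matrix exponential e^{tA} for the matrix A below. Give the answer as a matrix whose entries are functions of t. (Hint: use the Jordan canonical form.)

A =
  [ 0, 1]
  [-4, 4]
e^{tA} =
  [-2*t*exp(2*t) + exp(2*t), t*exp(2*t)]
  [-4*t*exp(2*t), 2*t*exp(2*t) + exp(2*t)]

Strategy: write A = P · J · P⁻¹ where J is a Jordan canonical form, so e^{tA} = P · e^{tJ} · P⁻¹, and e^{tJ} can be computed block-by-block.

A has Jordan form
J =
  [2, 1]
  [0, 2]
(up to reordering of blocks).

Per-block formulas:
  For a 2×2 Jordan block J_2(2): exp(t · J_2(2)) = e^(2t)·(I + t·N), where N is the 2×2 nilpotent shift.

After assembling e^{tJ} and conjugating by P, we get:

e^{tA} =
  [-2*t*exp(2*t) + exp(2*t), t*exp(2*t)]
  [-4*t*exp(2*t), 2*t*exp(2*t) + exp(2*t)]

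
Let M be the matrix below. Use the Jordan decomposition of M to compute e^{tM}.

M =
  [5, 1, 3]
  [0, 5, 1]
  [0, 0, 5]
e^{tM} =
  [exp(5*t), t*exp(5*t), t^2*exp(5*t)/2 + 3*t*exp(5*t)]
  [0, exp(5*t), t*exp(5*t)]
  [0, 0, exp(5*t)]

Strategy: write M = P · J · P⁻¹ where J is a Jordan canonical form, so e^{tM} = P · e^{tJ} · P⁻¹, and e^{tJ} can be computed block-by-block.

M has Jordan form
J =
  [5, 1, 0]
  [0, 5, 1]
  [0, 0, 5]
(up to reordering of blocks).

Per-block formulas:
  For a 3×3 Jordan block J_3(5): exp(t · J_3(5)) = e^(5t)·(I + t·N + (t^2/2)·N^2), where N is the 3×3 nilpotent shift.

After assembling e^{tJ} and conjugating by P, we get:

e^{tM} =
  [exp(5*t), t*exp(5*t), t^2*exp(5*t)/2 + 3*t*exp(5*t)]
  [0, exp(5*t), t*exp(5*t)]
  [0, 0, exp(5*t)]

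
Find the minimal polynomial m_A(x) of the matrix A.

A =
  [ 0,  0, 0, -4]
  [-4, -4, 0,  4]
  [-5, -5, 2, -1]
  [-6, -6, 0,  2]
x^4 - 12*x^2 + 16*x

The characteristic polynomial is χ_A(x) = x*(x - 2)^2*(x + 4), so the eigenvalues are known. The minimal polynomial is
  m_A(x) = Π_λ (x − λ)^{k_λ}
where k_λ is the size of the *largest* Jordan block for λ (equivalently, the smallest k with (A − λI)^k v = 0 for every generalised eigenvector v of λ).

  λ = -4: largest Jordan block has size 1, contributing (x + 4)
  λ = 0: largest Jordan block has size 1, contributing (x − 0)
  λ = 2: largest Jordan block has size 2, contributing (x − 2)^2

So m_A(x) = x*(x - 2)^2*(x + 4) = x^4 - 12*x^2 + 16*x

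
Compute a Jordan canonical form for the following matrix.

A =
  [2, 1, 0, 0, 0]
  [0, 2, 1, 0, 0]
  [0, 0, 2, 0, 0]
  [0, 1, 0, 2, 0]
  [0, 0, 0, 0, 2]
J_3(2) ⊕ J_1(2) ⊕ J_1(2)

The characteristic polynomial is
  det(x·I − A) = x^5 - 10*x^4 + 40*x^3 - 80*x^2 + 80*x - 32 = (x - 2)^5

Eigenvalues and multiplicities (the geometric multiplicity of λ is n − rank(A − λI), which equals the number of Jordan blocks for λ):
  λ = 2: algebraic multiplicity = 5, geometric multiplicity = 3

Determining the block sizes for each eigenvalue:
  λ = 2: with am = 5 and gm = 3, the partition is not yet determined (e.g. several partitions of 5 into 3 parts exist). Let N = A − (2)·I. Computing rank(N^1) = 2, rank(N^2) = 1, rank(N^3) = 0; the number of blocks of size ≥ j is rank(N^{j−1}) − rank(N^j), giving [3, 1, 1]. So we have 1 block(s) of size 3, 2 block(s) of size 1 → block sizes [3, 1, 1]

Assembling the blocks gives a Jordan form
J =
  [2, 1, 0, 0, 0]
  [0, 2, 1, 0, 0]
  [0, 0, 2, 0, 0]
  [0, 0, 0, 2, 0]
  [0, 0, 0, 0, 2]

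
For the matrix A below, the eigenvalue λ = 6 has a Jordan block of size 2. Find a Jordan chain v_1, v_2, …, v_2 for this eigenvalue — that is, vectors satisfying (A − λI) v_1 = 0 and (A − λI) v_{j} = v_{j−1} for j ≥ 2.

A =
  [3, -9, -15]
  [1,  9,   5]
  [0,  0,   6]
A Jordan chain for λ = 6 of length 2:
v_1 = (-3, 1, 0)ᵀ
v_2 = (1, 0, 0)ᵀ

Let N = A − (6)·I. We want v_2 with N^2 v_2 = 0 but N^1 v_2 ≠ 0; then v_{j-1} := N · v_j for j = 2, …, 2.

Pick v_2 = (1, 0, 0)ᵀ.
Then v_1 = N · v_2 = (-3, 1, 0)ᵀ.

Sanity check: (A − (6)·I) v_1 = (0, 0, 0)ᵀ = 0. ✓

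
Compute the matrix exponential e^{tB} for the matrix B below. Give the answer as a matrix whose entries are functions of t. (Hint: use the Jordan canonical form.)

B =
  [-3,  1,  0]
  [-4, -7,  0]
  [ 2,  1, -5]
e^{tB} =
  [2*t*exp(-5*t) + exp(-5*t), t*exp(-5*t), 0]
  [-4*t*exp(-5*t), -2*t*exp(-5*t) + exp(-5*t), 0]
  [2*t*exp(-5*t), t*exp(-5*t), exp(-5*t)]

Strategy: write B = P · J · P⁻¹ where J is a Jordan canonical form, so e^{tB} = P · e^{tJ} · P⁻¹, and e^{tJ} can be computed block-by-block.

B has Jordan form
J =
  [-5,  1,  0]
  [ 0, -5,  0]
  [ 0,  0, -5]
(up to reordering of blocks).

Per-block formulas:
  For a 1×1 block at λ = -5: exp(t · [-5]) = [e^(-5t)].
  For a 2×2 Jordan block J_2(-5): exp(t · J_2(-5)) = e^(-5t)·(I + t·N), where N is the 2×2 nilpotent shift.

After assembling e^{tJ} and conjugating by P, we get:

e^{tB} =
  [2*t*exp(-5*t) + exp(-5*t), t*exp(-5*t), 0]
  [-4*t*exp(-5*t), -2*t*exp(-5*t) + exp(-5*t), 0]
  [2*t*exp(-5*t), t*exp(-5*t), exp(-5*t)]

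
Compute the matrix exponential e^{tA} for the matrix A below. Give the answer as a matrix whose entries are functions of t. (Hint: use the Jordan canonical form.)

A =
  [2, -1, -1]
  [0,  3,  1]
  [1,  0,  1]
e^{tA} =
  [-t^2*exp(2*t)/2 + exp(2*t), -t^2*exp(2*t)/2 - t*exp(2*t), -t*exp(2*t)]
  [t^2*exp(2*t)/2, t^2*exp(2*t)/2 + t*exp(2*t) + exp(2*t), t*exp(2*t)]
  [-t^2*exp(2*t)/2 + t*exp(2*t), -t^2*exp(2*t)/2, -t*exp(2*t) + exp(2*t)]

Strategy: write A = P · J · P⁻¹ where J is a Jordan canonical form, so e^{tA} = P · e^{tJ} · P⁻¹, and e^{tJ} can be computed block-by-block.

A has Jordan form
J =
  [2, 1, 0]
  [0, 2, 1]
  [0, 0, 2]
(up to reordering of blocks).

Per-block formulas:
  For a 3×3 Jordan block J_3(2): exp(t · J_3(2)) = e^(2t)·(I + t·N + (t^2/2)·N^2), where N is the 3×3 nilpotent shift.

After assembling e^{tJ} and conjugating by P, we get:

e^{tA} =
  [-t^2*exp(2*t)/2 + exp(2*t), -t^2*exp(2*t)/2 - t*exp(2*t), -t*exp(2*t)]
  [t^2*exp(2*t)/2, t^2*exp(2*t)/2 + t*exp(2*t) + exp(2*t), t*exp(2*t)]
  [-t^2*exp(2*t)/2 + t*exp(2*t), -t^2*exp(2*t)/2, -t*exp(2*t) + exp(2*t)]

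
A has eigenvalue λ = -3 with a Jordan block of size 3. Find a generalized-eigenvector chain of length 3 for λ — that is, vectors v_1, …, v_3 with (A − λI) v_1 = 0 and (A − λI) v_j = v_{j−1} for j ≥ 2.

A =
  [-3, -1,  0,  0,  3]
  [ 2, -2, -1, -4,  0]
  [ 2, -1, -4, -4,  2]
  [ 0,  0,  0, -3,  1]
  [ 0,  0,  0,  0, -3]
A Jordan chain for λ = -3 of length 3:
v_1 = (-2, 0, -4, 0, 0)ᵀ
v_2 = (0, 2, 2, 0, 0)ᵀ
v_3 = (1, 0, 0, 0, 0)ᵀ

Let N = A − (-3)·I. We want v_3 with N^3 v_3 = 0 but N^2 v_3 ≠ 0; then v_{j-1} := N · v_j for j = 3, …, 2.

Pick v_3 = (1, 0, 0, 0, 0)ᵀ.
Then v_2 = N · v_3 = (0, 2, 2, 0, 0)ᵀ.
Then v_1 = N · v_2 = (-2, 0, -4, 0, 0)ᵀ.

Sanity check: (A − (-3)·I) v_1 = (0, 0, 0, 0, 0)ᵀ = 0. ✓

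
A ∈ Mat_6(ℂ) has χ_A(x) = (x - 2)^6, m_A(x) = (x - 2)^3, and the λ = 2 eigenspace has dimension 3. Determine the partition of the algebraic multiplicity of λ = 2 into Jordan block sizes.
Block sizes for λ = 2: [3, 2, 1]

Step 1 — from the characteristic polynomial, algebraic multiplicity of λ = 2 is 6. From dim ker(A − (2)·I) = 3, there are exactly 3 Jordan blocks for λ = 2.
Step 2 — from the minimal polynomial, the factor (x − 2)^3 tells us the largest block for λ = 2 has size 3.
Step 3 — with total size 6, 3 blocks, and largest block 3, the block sizes (in nonincreasing order) are [3, 2, 1].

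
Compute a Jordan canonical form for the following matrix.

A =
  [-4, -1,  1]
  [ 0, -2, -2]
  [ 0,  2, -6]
J_2(-4) ⊕ J_1(-4)

The characteristic polynomial is
  det(x·I − A) = x^3 + 12*x^2 + 48*x + 64 = (x + 4)^3

Eigenvalues and multiplicities (the geometric multiplicity of λ is n − rank(A − λI), which equals the number of Jordan blocks for λ):
  λ = -4: algebraic multiplicity = 3, geometric multiplicity = 2

Determining the block sizes for each eigenvalue:
  λ = -4: 2 blocks summing to 3 forces exactly one block of size 2 and the rest size 1 → block sizes [2, 1]

Assembling the blocks gives a Jordan form
J =
  [-4,  1,  0]
  [ 0, -4,  0]
  [ 0,  0, -4]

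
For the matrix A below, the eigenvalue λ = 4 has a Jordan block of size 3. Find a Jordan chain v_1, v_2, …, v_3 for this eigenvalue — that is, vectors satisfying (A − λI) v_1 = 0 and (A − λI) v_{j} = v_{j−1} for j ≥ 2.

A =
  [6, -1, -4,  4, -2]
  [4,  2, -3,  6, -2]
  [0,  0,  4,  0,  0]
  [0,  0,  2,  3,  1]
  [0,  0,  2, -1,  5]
A Jordan chain for λ = 4 of length 3:
v_1 = (-1, -2, 0, 0, 0)ᵀ
v_2 = (-4, -3, 0, 2, 2)ᵀ
v_3 = (0, 0, 1, 0, 0)ᵀ

Let N = A − (4)·I. We want v_3 with N^3 v_3 = 0 but N^2 v_3 ≠ 0; then v_{j-1} := N · v_j for j = 3, …, 2.

Pick v_3 = (0, 0, 1, 0, 0)ᵀ.
Then v_2 = N · v_3 = (-4, -3, 0, 2, 2)ᵀ.
Then v_1 = N · v_2 = (-1, -2, 0, 0, 0)ᵀ.

Sanity check: (A − (4)·I) v_1 = (0, 0, 0, 0, 0)ᵀ = 0. ✓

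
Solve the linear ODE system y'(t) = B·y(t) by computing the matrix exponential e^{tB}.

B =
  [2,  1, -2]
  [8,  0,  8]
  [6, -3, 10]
e^{tB} =
  [-2*t*exp(4*t) + exp(4*t), t*exp(4*t), -2*t*exp(4*t)]
  [8*t*exp(4*t), -4*t*exp(4*t) + exp(4*t), 8*t*exp(4*t)]
  [6*t*exp(4*t), -3*t*exp(4*t), 6*t*exp(4*t) + exp(4*t)]

Strategy: write B = P · J · P⁻¹ where J is a Jordan canonical form, so e^{tB} = P · e^{tJ} · P⁻¹, and e^{tJ} can be computed block-by-block.

B has Jordan form
J =
  [4, 1, 0]
  [0, 4, 0]
  [0, 0, 4]
(up to reordering of blocks).

Per-block formulas:
  For a 2×2 Jordan block J_2(4): exp(t · J_2(4)) = e^(4t)·(I + t·N), where N is the 2×2 nilpotent shift.
  For a 1×1 block at λ = 4: exp(t · [4]) = [e^(4t)].

After assembling e^{tJ} and conjugating by P, we get:

e^{tB} =
  [-2*t*exp(4*t) + exp(4*t), t*exp(4*t), -2*t*exp(4*t)]
  [8*t*exp(4*t), -4*t*exp(4*t) + exp(4*t), 8*t*exp(4*t)]
  [6*t*exp(4*t), -3*t*exp(4*t), 6*t*exp(4*t) + exp(4*t)]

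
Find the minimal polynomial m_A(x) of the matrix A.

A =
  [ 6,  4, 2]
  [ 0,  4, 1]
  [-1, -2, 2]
x^3 - 12*x^2 + 48*x - 64

The characteristic polynomial is χ_A(x) = (x - 4)^3, so the eigenvalues are known. The minimal polynomial is
  m_A(x) = Π_λ (x − λ)^{k_λ}
where k_λ is the size of the *largest* Jordan block for λ (equivalently, the smallest k with (A − λI)^k v = 0 for every generalised eigenvector v of λ).

  λ = 4: largest Jordan block has size 3, contributing (x − 4)^3

So m_A(x) = (x - 4)^3 = x^3 - 12*x^2 + 48*x - 64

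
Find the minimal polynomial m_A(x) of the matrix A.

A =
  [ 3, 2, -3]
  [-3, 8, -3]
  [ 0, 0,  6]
x^2 - 11*x + 30

The characteristic polynomial is χ_A(x) = (x - 6)^2*(x - 5), so the eigenvalues are known. The minimal polynomial is
  m_A(x) = Π_λ (x − λ)^{k_λ}
where k_λ is the size of the *largest* Jordan block for λ (equivalently, the smallest k with (A − λI)^k v = 0 for every generalised eigenvector v of λ).

  λ = 5: largest Jordan block has size 1, contributing (x − 5)
  λ = 6: largest Jordan block has size 1, contributing (x − 6)

So m_A(x) = (x - 6)*(x - 5) = x^2 - 11*x + 30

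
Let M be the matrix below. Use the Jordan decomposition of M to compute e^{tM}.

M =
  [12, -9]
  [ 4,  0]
e^{tM} =
  [6*t*exp(6*t) + exp(6*t), -9*t*exp(6*t)]
  [4*t*exp(6*t), -6*t*exp(6*t) + exp(6*t)]

Strategy: write M = P · J · P⁻¹ where J is a Jordan canonical form, so e^{tM} = P · e^{tJ} · P⁻¹, and e^{tJ} can be computed block-by-block.

M has Jordan form
J =
  [6, 1]
  [0, 6]
(up to reordering of blocks).

Per-block formulas:
  For a 2×2 Jordan block J_2(6): exp(t · J_2(6)) = e^(6t)·(I + t·N), where N is the 2×2 nilpotent shift.

After assembling e^{tJ} and conjugating by P, we get:

e^{tM} =
  [6*t*exp(6*t) + exp(6*t), -9*t*exp(6*t)]
  [4*t*exp(6*t), -6*t*exp(6*t) + exp(6*t)]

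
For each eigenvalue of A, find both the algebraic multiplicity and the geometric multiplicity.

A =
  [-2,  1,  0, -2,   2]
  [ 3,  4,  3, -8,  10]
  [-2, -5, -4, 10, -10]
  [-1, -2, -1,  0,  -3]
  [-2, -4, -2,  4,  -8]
λ = -2: alg = 5, geom = 2

Step 1 — factor the characteristic polynomial to read off the algebraic multiplicities:
  χ_A(x) = (x + 2)^5

Step 2 — compute geometric multiplicities via the rank-nullity identity g(λ) = n − rank(A − λI):
  rank(A − (-2)·I) = 3, so dim ker(A − (-2)·I) = n − 3 = 2

Summary:
  λ = -2: algebraic multiplicity = 5, geometric multiplicity = 2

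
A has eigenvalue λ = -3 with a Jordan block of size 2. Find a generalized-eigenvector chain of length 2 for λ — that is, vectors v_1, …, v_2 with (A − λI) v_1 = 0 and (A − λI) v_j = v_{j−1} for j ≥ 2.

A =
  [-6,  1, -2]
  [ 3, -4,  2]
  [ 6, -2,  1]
A Jordan chain for λ = -3 of length 2:
v_1 = (-3, 3, 6)ᵀ
v_2 = (1, 0, 0)ᵀ

Let N = A − (-3)·I. We want v_2 with N^2 v_2 = 0 but N^1 v_2 ≠ 0; then v_{j-1} := N · v_j for j = 2, …, 2.

Pick v_2 = (1, 0, 0)ᵀ.
Then v_1 = N · v_2 = (-3, 3, 6)ᵀ.

Sanity check: (A − (-3)·I) v_1 = (0, 0, 0)ᵀ = 0. ✓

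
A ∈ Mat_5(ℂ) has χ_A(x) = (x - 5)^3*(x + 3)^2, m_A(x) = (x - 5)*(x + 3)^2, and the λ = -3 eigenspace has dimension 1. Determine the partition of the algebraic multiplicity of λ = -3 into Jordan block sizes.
Block sizes for λ = -3: [2]

Step 1 — from the characteristic polynomial, algebraic multiplicity of λ = -3 is 2. From dim ker(A − (-3)·I) = 1, there are exactly 1 Jordan blocks for λ = -3.
Step 2 — from the minimal polynomial, the factor (x + 3)^2 tells us the largest block for λ = -3 has size 2.
Step 3 — with total size 2, 1 blocks, and largest block 2, the block sizes (in nonincreasing order) are [2].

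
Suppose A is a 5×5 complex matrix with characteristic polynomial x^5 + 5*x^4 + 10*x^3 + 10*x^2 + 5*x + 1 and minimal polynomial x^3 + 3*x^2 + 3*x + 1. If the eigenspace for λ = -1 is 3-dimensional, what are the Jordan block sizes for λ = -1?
Block sizes for λ = -1: [3, 1, 1]

Step 1 — from the characteristic polynomial, algebraic multiplicity of λ = -1 is 5. From dim ker(A − (-1)·I) = 3, there are exactly 3 Jordan blocks for λ = -1.
Step 2 — from the minimal polynomial, the factor (x + 1)^3 tells us the largest block for λ = -1 has size 3.
Step 3 — with total size 5, 3 blocks, and largest block 3, the block sizes (in nonincreasing order) are [3, 1, 1].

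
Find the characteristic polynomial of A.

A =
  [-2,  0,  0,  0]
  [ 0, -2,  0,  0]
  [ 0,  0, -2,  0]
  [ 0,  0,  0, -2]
x^4 + 8*x^3 + 24*x^2 + 32*x + 16

Expanding det(x·I − A) (e.g. by cofactor expansion or by noting that A is similar to its Jordan form J, which has the same characteristic polynomial as A) gives
  χ_A(x) = x^4 + 8*x^3 + 24*x^2 + 32*x + 16
which factors as (x + 2)^4. The eigenvalues (with algebraic multiplicities) are λ = -2 with multiplicity 4.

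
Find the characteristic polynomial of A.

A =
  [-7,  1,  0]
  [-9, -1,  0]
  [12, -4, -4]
x^3 + 12*x^2 + 48*x + 64

Expanding det(x·I − A) (e.g. by cofactor expansion or by noting that A is similar to its Jordan form J, which has the same characteristic polynomial as A) gives
  χ_A(x) = x^3 + 12*x^2 + 48*x + 64
which factors as (x + 4)^3. The eigenvalues (with algebraic multiplicities) are λ = -4 with multiplicity 3.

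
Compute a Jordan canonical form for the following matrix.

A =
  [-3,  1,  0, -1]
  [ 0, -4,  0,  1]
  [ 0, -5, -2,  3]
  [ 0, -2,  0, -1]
J_1(-3) ⊕ J_1(-3) ⊕ J_2(-2)

The characteristic polynomial is
  det(x·I − A) = x^4 + 10*x^3 + 37*x^2 + 60*x + 36 = (x + 2)^2*(x + 3)^2

Eigenvalues and multiplicities (the geometric multiplicity of λ is n − rank(A − λI), which equals the number of Jordan blocks for λ):
  λ = -3: algebraic multiplicity = 2, geometric multiplicity = 2
  λ = -2: algebraic multiplicity = 2, geometric multiplicity = 1

Determining the block sizes for each eigenvalue:
  λ = -3: gm = am = 2, so every block has size 1 → block sizes [1, 1]
  λ = -2: one block (gm = 1), so the single block has size am = 2 → block sizes [2]

Assembling the blocks gives a Jordan form
J =
  [-3,  0,  0,  0]
  [ 0, -3,  0,  0]
  [ 0,  0, -2,  1]
  [ 0,  0,  0, -2]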